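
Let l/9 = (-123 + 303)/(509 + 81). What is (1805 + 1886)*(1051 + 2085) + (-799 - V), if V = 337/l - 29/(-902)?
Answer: 422811775196/36531 ≈ 1.1574e+7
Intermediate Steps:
l = 162/59 (l = 9*((-123 + 303)/(509 + 81)) = 9*(180/590) = 9*(180*(1/590)) = 9*(18/59) = 162/59 ≈ 2.7458)
V = 4484791/36531 (V = 337/(162/59) - 29/(-902) = 337*(59/162) - 29*(-1/902) = 19883/162 + 29/902 = 4484791/36531 ≈ 122.77)
(1805 + 1886)*(1051 + 2085) + (-799 - V) = (1805 + 1886)*(1051 + 2085) + (-799 - 1*4484791/36531) = 3691*3136 + (-799 - 4484791/36531) = 11574976 - 33673060/36531 = 422811775196/36531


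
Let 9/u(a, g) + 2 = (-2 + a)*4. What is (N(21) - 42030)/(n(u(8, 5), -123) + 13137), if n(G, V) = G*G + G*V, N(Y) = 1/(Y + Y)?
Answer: -14730782/4586715 ≈ -3.2116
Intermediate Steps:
u(a, g) = 9/(-10 + 4*a) (u(a, g) = 9/(-2 + (-2 + a)*4) = 9/(-2 + (-8 + 4*a)) = 9/(-10 + 4*a))
N(Y) = 1/(2*Y)
n(G, V) = G² + G*V
(N(21) - 42030)/(n(u(8, 5), -123) + 13137) = ((½)/21 - 42030)/((9/(2*(-5 + 2*8)))*(9/(2*(-5 + 2*8)) - 123) + 13137) = ((½)*(1/21) - 42030)/((9/(2*(-5 + 16)))*(9/(2*(-5 + 16)) - 123) + 13137) = (1/42 - 42030)/(((9/2)/11)*((9/2)/11 - 123) + 13137) = -1765259/(42*(((9/2)*(1/11))*((9/2)*(1/11) - 123) + 13137)) = -1765259/(42*(9*(9/22 - 123)/22 + 13137)) = -1765259/(42*((9/22)*(-2697/22) + 13137)) = -1765259/(42*(-24273/484 + 13137)) = -1765259/(42*6334035/484) = -1765259/42*484/6334035 = -14730782/4586715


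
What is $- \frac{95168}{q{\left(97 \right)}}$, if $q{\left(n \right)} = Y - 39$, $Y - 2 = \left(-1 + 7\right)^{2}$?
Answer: $95168$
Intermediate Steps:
$Y = 38$ ($Y = 2 + \left(-1 + 7\right)^{2} = 2 + 6^{2} = 2 + 36 = 38$)
$q{\left(n \right)} = -1$ ($q{\left(n \right)} = 38 - 39 = -1$)
$- \frac{95168}{q{\left(97 \right)}} = - \frac{95168}{-1} = \left(-95168\right) \left(-1\right) = 95168$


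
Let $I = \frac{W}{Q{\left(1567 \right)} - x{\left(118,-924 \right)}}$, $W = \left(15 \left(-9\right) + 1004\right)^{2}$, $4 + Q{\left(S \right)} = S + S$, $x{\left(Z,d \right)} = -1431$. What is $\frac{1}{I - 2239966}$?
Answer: $- \frac{4561}{10215729765} \approx -4.4647 \cdot 10^{-7}$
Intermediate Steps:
$Q{\left(S \right)} = -4 + 2 S$ ($Q{\left(S \right)} = -4 + \left(S + S\right) = -4 + 2 S$)
$W = 755161$ ($W = \left(-135 + 1004\right)^{2} = 869^{2} = 755161$)
$I = \frac{755161}{4561}$ ($I = \frac{755161}{\left(-4 + 2 \cdot 1567\right) - -1431} = \frac{755161}{\left(-4 + 3134\right) + 1431} = \frac{755161}{3130 + 1431} = \frac{755161}{4561} \approx 165.57$)
$\frac{1}{I - 2239966} = \frac{1}{\frac{755161}{4561} - 2239966} = \frac{1}{- \frac{10215729765}{4561}} = - \frac{4561}{10215729765}$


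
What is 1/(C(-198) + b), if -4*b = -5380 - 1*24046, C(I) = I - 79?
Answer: 2/14159 ≈ 0.00014125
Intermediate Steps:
C(I) = -79 + I
b = 14713/2 (b = -(-5380 - 1*24046)/4 = -(-5380 - 24046)/4 = -¼*(-29426) = 14713/2 ≈ 7356.5)
1/(C(-198) + b) = 1/((-79 - 198) + 14713/2) = 1/(-277 + 14713/2) = 1/(14159/2) = 2/14159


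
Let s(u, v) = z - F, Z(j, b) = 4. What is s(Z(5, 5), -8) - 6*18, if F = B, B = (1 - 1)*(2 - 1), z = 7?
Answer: -101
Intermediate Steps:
B = 0 (B = 0*1 = 0)
F = 0
s(u, v) = 7 (s(u, v) = 7 - 1*0 = 7 + 0 = 7)
s(Z(5, 5), -8) - 6*18 = 7 - 6*18 = 7 - 108 = -101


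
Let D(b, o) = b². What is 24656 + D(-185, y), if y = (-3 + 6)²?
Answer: 58881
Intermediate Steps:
y = 9 (y = 3² = 9)
24656 + D(-185, y) = 24656 + (-185)² = 24656 + 34225 = 58881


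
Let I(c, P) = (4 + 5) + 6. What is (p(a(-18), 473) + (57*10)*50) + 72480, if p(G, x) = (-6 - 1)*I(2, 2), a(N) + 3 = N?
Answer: 100875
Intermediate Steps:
I(c, P) = 15 (I(c, P) = 9 + 6 = 15)
a(N) = -3 + N
p(G, x) = -105 (p(G, x) = (-6 - 1)*15 = -7*15 = -105)
(p(a(-18), 473) + (57*10)*50) + 72480 = (-105 + (57*10)*50) + 72480 = (-105 + 570*50) + 72480 = (-105 + 28500) + 72480 = 28395 + 72480 = 100875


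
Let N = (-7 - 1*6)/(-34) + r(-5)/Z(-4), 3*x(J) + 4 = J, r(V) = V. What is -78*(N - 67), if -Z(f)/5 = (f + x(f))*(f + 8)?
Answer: 3535389/680 ≈ 5199.1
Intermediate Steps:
x(J) = -4/3 + J/3
Z(f) = -5*(8 + f)*(-4/3 + 4*f/3) (Z(f) = -5*(f + (-4/3 + f/3))*(f + 8) = -5*(-4/3 + 4*f/3)*(8 + f) = -5*(8 + f)*(-4/3 + 4*f/3))
N = 469/1360 (N = (-7 - 1*6)/(-34) - 5/(160/3 - 140/3*(-4) - 20/3*(-4)²) = (-7 - 6)*(-1/34) - 5/(160/3 + 560/3 - 20/3*16) = -13*(-1/34) - 5/(160/3 + 560/3 - 320/3) = 13/34 - 5/400/3 = 13/34 - 5*3/400 = 13/34 - 3/80 = 469/1360 ≈ 0.34485)
-78*(N - 67) = -78*(469/1360 - 67) = -78*(-90651/1360) = 3535389/680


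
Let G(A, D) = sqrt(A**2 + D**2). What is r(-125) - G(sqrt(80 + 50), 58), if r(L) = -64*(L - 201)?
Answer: 20864 - sqrt(3494) ≈ 20805.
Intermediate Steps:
r(L) = 12864 - 64*L (r(L) = -64*(-201 + L) = 12864 - 64*L)
r(-125) - G(sqrt(80 + 50), 58) = (12864 - 64*(-125)) - sqrt((sqrt(80 + 50))**2 + 58**2) = (12864 + 8000) - sqrt((sqrt(130))**2 + 3364) = 20864 - sqrt(130 + 3364) = 20864 - sqrt(3494)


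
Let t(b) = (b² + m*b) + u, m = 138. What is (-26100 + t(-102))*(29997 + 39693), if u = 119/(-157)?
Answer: -325753569870/157 ≈ -2.0749e+9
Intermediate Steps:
u = -119/157 (u = 119*(-1/157) = -119/157 ≈ -0.75796)
t(b) = -119/157 + b² + 138*b (t(b) = (b² + 138*b) - 119/157 = -119/157 + b² + 138*b)
(-26100 + t(-102))*(29997 + 39693) = (-26100 + (-119/157 + (-102)² + 138*(-102)))*(29997 + 39693) = (-26100 + (-119/157 + 10404 - 14076))*69690 = (-26100 - 576623/157)*69690 = -4674323/157*69690 = -325753569870/157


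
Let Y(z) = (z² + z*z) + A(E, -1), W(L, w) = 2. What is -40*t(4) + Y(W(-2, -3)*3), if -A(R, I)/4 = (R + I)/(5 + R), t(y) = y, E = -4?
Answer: -68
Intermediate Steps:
A(R, I) = -4*(I + R)/(5 + R) (A(R, I) = -4*(R + I)/(5 + R) = -4*(I + R)/(5 + R))
Y(z) = 20 + 2*z² (Y(z) = (z² + z*z) + 4*(-1*(-1) - 1*(-4))/(5 - 4) = (z² + z²) + 4*(1 + 4)/1 = 2*z² + 4*1*5 = 2*z² + 20 = 20 + 2*z²)
-40*t(4) + Y(W(-2, -3)*3) = -40*4 + (20 + 2*(2*3)²) = -160 + (20 + 2*6²) = -160 + (20 + 2*36) = -160 + (20 + 72) = -160 + 92 = -68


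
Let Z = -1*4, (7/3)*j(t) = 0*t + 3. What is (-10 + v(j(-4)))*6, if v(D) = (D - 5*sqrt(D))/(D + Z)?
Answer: -1194/19 + 90*sqrt(7)/19 ≈ -50.310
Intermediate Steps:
j(t) = 9/7 (j(t) = 3*(0*t + 3)/7 = 3*(0 + 3)/7 = (3/7)*3 = 9/7)
Z = -4
v(D) = (D - 5*sqrt(D))/(-4 + D) (v(D) = (D - 5*sqrt(D))/(D - 4) = (D - 5*sqrt(D))/(-4 + D))
(-10 + v(j(-4)))*6 = (-10 + (9/7 - 15*sqrt(7)/7)/(-4 + 9/7))*6 = (-10 + (9/7 - 15*sqrt(7)/7)/(-19/7))*6 = (-10 - 7*(9/7 - 15*sqrt(7)/7)/19)*6 = (-10 + (-9/19 + 15*sqrt(7)/19))*6 = (-199/19 + 15*sqrt(7)/19)*6 = -1194/19 + 90*sqrt(7)/19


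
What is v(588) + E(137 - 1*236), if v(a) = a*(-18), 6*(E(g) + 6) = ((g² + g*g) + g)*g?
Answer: -664779/2 ≈ -3.3239e+5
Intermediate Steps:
E(g) = -6 + g*(g + 2*g²)/6 (E(g) = -6 + (((g² + g*g) + g)*g)/6 = -6 + (((g² + g²) + g)*g)/6 = -6 + ((2*g² + g)*g)/6 = -6 + ((g + 2*g²)*g)/6 = -6 + (g*(g + 2*g²))/6 = -6 + g*(g + 2*g²)/6)
v(a) = -18*a
v(588) + E(137 - 1*236) = -18*588 + (-6 + (137 - 1*236)³/3 + (137 - 1*236)²/6) = -10584 + (-6 + (137 - 236)³/3 + (137 - 236)²/6) = -10584 + (-6 + (⅓)*(-99)³ + (⅙)*(-99)²) = -10584 + (-6 + (⅓)*(-970299) + (⅙)*9801) = -10584 + (-6 - 323433 + 3267/2) = -10584 - 643611/2 = -664779/2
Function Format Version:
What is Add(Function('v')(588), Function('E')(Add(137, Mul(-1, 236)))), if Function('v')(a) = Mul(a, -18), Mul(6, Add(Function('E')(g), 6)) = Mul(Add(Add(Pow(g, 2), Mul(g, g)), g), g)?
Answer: Rational(-664779, 2) ≈ -3.3239e+5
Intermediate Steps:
Function('E')(g) = Add(-6, Mul(Rational(1, 6), g, Add(g, Mul(2, Pow(g, 2))))) (Function('E')(g) = Add(-6, Mul(Rational(1, 6), Mul(Add(Add(Pow(g, 2), Mul(g, g)), g), g))) = Add(-6, Mul(Rational(1, 6), Mul(Add(Add(Pow(g, 2), Pow(g, 2)), g), g))) = Add(-6, Mul(Rational(1, 6), Mul(Add(Mul(2, Pow(g, 2)), g), g))) = Add(-6, Mul(Rational(1, 6), Mul(Add(g, Mul(2, Pow(g, 2))), g))) = Add(-6, Mul(Rational(1, 6), Mul(g, Add(g, Mul(2, Pow(g, 2)))))) = Add(-6, Mul(Rational(1, 6), g, Add(g, Mul(2, Pow(g, 2))))))
Function('v')(a) = Mul(-18, a)
Add(Function('v')(588), Function('E')(Add(137, Mul(-1, 236)))) = Add(Mul(-18, 588), Add(-6, Mul(Rational(1, 3), Pow(Add(137, Mul(-1, 236)), 3)), Mul(Rational(1, 6), Pow(Add(137, Mul(-1, 236)), 2)))) = Add(-10584, Add(-6, Mul(Rational(1, 3), Pow(Add(137, -236), 3)), Mul(Rational(1, 6), Pow(Add(137, -236), 2)))) = Add(-10584, Add(-6, Mul(Rational(1, 3), Pow(-99, 3)), Mul(Rational(1, 6), Pow(-99, 2)))) = Add(-10584, Add(-6, Mul(Rational(1, 3), -970299), Mul(Rational(1, 6), 9801))) = Add(-10584, Add(-6, -323433, Rational(3267, 2))) = Add(-10584, Rational(-643611, 2)) = Rational(-664779, 2)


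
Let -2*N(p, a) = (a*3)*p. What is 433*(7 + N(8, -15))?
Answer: 80971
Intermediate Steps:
N(p, a) = -3*a*p/2 (N(p, a) = -a*3*p/2 = -3*a*p/2)
433*(7 + N(8, -15)) = 433*(7 - 3/2*(-15)*8) = 433*(7 + 180) = 433*187 = 80971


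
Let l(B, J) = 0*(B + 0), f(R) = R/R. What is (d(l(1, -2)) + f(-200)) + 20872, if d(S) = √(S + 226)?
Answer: 20873 + √226 ≈ 20888.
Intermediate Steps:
f(R) = 1
l(B, J) = 0 (l(B, J) = 0*B = 0)
d(S) = √(226 + S)
(d(l(1, -2)) + f(-200)) + 20872 = (√(226 + 0) + 1) + 20872 = (√226 + 1) + 20872 = (1 + √226) + 20872 = 20873 + √226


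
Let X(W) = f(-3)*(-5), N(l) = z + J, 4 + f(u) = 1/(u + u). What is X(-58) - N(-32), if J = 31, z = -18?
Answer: 47/6 ≈ 7.8333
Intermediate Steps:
f(u) = -4 + 1/(2*u) (f(u) = -4 + 1/(u + u) = -4 + 1/(2*u))
N(l) = 13 (N(l) = -18 + 31 = 13)
X(W) = 125/6 (X(W) = (-4 + (½)/(-3))*(-5) = (-4 + (½)*(-⅓))*(-5) = (-4 - ⅙)*(-5) = -25/6*(-5) = 125/6)
X(-58) - N(-32) = 125/6 - 1*13 = 125/6 - 13 = 47/6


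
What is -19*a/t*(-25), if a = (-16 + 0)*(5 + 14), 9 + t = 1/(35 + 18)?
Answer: 1913300/119 ≈ 16078.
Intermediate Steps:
t = -476/53 (t = -9 + 1/(35 + 18) = -9 + 1/53 = -476/53 ≈ -8.9811)
a = -304 (a = -16*19 = -304)
-19*a/t*(-25) = -(-5776)/(-476/53)*(-25) = -(-5776)*(-53)/476*(-25) = -19*4028/119*(-25) = -76532/119*(-25) = 1913300/119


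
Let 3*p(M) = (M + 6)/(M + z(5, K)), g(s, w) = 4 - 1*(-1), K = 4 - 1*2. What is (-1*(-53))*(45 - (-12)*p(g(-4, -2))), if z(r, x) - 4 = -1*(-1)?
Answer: 13091/5 ≈ 2618.2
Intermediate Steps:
K = 2 (K = 4 - 2 = 2)
g(s, w) = 5 (g(s, w) = 4 + 1 = 5)
z(r, x) = 5 (z(r, x) = 4 - 1*(-1) = 4 + 1 = 5)
p(M) = (6 + M)/(3*(5 + M)) (p(M) = ((M + 6)/(M + 5))/3 = ((6 + M)/(5 + M))/3 = (6 + M)/(3*(5 + M)))
(-1*(-53))*(45 - (-12)*p(g(-4, -2))) = (-1*(-53))*(45 - (-12)*(6 + 5)/(3*(5 + 5))) = 53*(45 - (-12)*(⅓)*11/10) = 53*(45 - (-12)*(⅓)*(⅒)*11) = 53*(45 - (-12)*11/30) = 53*(45 - 1*(-22/5)) = 53*(45 + 22/5) = 53*(247/5) = 13091/5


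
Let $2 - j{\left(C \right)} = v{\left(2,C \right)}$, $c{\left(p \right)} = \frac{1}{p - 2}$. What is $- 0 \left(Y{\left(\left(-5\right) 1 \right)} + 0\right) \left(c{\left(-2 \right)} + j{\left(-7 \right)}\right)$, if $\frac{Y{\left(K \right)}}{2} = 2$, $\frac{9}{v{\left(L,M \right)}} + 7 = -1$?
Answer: $0$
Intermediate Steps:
$v{\left(L,M \right)} = - \frac{9}{8}$ ($v{\left(L,M \right)} = \frac{9}{-7 - 1} = \frac{9}{-8} = 9 \left(- \frac{1}{8}\right) = - \frac{9}{8}$)
$Y{\left(K \right)} = 4$ ($Y{\left(K \right)} = 2 \cdot 2 = 4$)
$c{\left(p \right)} = \frac{1}{-2 + p}$
$j{\left(C \right)} = \frac{25}{8}$ ($j{\left(C \right)} = 2 - - \frac{9}{8} = 2 + \frac{9}{8} = \frac{25}{8}$)
$- 0 \left(Y{\left(\left(-5\right) 1 \right)} + 0\right) \left(c{\left(-2 \right)} + j{\left(-7 \right)}\right) = - 0 \left(4 + 0\right) \left(\frac{1}{-2 - 2} + \frac{25}{8}\right) = - 0 \cdot 4 \left(\frac{1}{-4} + \frac{25}{8}\right) = \left(-1\right) 0 \left(- \frac{1}{4} + \frac{25}{8}\right) = 0 \cdot \frac{23}{8} = 0$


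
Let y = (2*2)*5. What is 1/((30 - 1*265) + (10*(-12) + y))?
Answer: -1/335 ≈ -0.0029851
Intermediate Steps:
y = 20 (y = 4*5 = 20)
1/((30 - 1*265) + (10*(-12) + y)) = 1/((30 - 1*265) + (10*(-12) + 20)) = 1/((30 - 265) + (-120 + 20)) = 1/(-235 - 100) = 1/(-335) = -1/335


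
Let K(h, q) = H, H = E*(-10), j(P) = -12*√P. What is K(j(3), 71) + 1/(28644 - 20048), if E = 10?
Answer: -859599/8596 ≈ -100.00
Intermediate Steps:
H = -100 (H = 10*(-10) = -100)
K(h, q) = -100
K(j(3), 71) + 1/(28644 - 20048) = -100 + 1/(28644 - 20048) = -100 + 1/8596 = -859599/8596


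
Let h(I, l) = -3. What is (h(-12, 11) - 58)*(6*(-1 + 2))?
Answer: -366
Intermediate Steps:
(h(-12, 11) - 58)*(6*(-1 + 2)) = (-3 - 58)*(6*(-1 + 2)) = -366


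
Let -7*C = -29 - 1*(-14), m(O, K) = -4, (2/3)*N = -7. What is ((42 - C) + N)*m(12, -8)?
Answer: -822/7 ≈ -117.43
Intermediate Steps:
N = -21/2 (N = (3/2)*(-7) = -21/2 ≈ -10.500)
C = 15/7 (C = -(-29 - 1*(-14))/7 = -(-29 + 14)/7 = -⅐*(-15) = 15/7 ≈ 2.1429)
((42 - C) + N)*m(12, -8) = ((42 - 1*15/7) - 21/2)*(-4) = ((42 - 15/7) - 21/2)*(-4) = (279/7 - 21/2)*(-4) = (411/14)*(-4) = -822/7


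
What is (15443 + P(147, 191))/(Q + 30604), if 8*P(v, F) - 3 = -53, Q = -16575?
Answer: 61747/56116 ≈ 1.1003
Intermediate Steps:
P(v, F) = -25/4 (P(v, F) = 3/8 + (1/8)*(-53) = 3/8 - 53/8 = -25/4)
(15443 + P(147, 191))/(Q + 30604) = (15443 - 25/4)/(-16575 + 30604) = (61747/4)/14029 = (61747/4)*(1/14029) = 61747/56116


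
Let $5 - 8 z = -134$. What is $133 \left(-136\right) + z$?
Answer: $- \frac{144565}{8} \approx -18071.0$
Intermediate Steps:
$z = \frac{139}{8}$ ($z = \frac{5}{8} - - \frac{67}{4} = \frac{5}{8} + \frac{67}{4} = \frac{139}{8} \approx 17.375$)
$133 \left(-136\right) + z = 133 \left(-136\right) + \frac{139}{8} = -18088 + \frac{139}{8} = - \frac{144565}{8}$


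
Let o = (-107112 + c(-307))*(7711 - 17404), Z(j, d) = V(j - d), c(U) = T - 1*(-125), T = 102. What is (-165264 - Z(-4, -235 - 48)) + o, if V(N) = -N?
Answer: 1035871320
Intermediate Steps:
c(U) = 227 (c(U) = 102 - 1*(-125) = 102 + 125 = 227)
Z(j, d) = d - j (Z(j, d) = -(j - d) = d - j)
o = 1036036305 (o = (-107112 + 227)*(7711 - 17404) = -106885*(-9693) = 1036036305)
(-165264 - Z(-4, -235 - 48)) + o = (-165264 - ((-235 - 48) - 1*(-4))) + 1036036305 = (-165264 - (-283 + 4)) + 1036036305 = (-165264 - 1*(-279)) + 1036036305 = (-165264 + 279) + 1036036305 = -164985 + 1036036305 = 1035871320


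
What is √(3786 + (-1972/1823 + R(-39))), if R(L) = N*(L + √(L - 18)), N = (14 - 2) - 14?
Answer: √(12837748300 - 6646658*I*√57)/1823 ≈ 62.153 - 0.12147*I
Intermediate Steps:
N = -2 (N = 12 - 14 = -2)
R(L) = -2*L - 2*√(-18 + L) (R(L) = -2*(L + √(L - 18)) = -2*(L + √(-18 + L)) = -2*L - 2*√(-18 + L))
√(3786 + (-1972/1823 + R(-39))) = √(3786 + (-1972/1823 + (-2*(-39) - 2*√(-18 - 39)))) = √(3786 + (-1972*1/1823 + (78 - 2*I*√57))) = √(3786 + (-1972/1823 + (78 - 2*I*√57))) = √(3786 + (140222/1823 - 2*I*√57)) = √(7042100/1823 - 2*I*√57)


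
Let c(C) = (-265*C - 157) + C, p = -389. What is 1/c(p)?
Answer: 1/102539 ≈ 9.7524e-6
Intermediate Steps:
c(C) = -157 - 264*C (c(C) = (-157 - 265*C) + C = -157 - 264*C)
1/c(p) = 1/(-157 - 264*(-389)) = 1/(-157 + 102696) = 1/102539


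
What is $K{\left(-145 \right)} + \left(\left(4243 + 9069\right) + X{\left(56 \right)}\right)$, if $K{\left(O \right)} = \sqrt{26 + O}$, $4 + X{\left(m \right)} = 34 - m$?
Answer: $13286 + i \sqrt{119} \approx 13286.0 + 10.909 i$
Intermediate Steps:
$X{\left(m \right)} = 30 - m$ ($X{\left(m \right)} = -4 - \left(-34 + m\right) = 30 - m$)
$K{\left(-145 \right)} + \left(\left(4243 + 9069\right) + X{\left(56 \right)}\right) = \sqrt{26 - 145} + \left(\left(4243 + 9069\right) + \left(30 - 56\right)\right) = \sqrt{-119} + \left(13312 + \left(30 - 56\right)\right) = i \sqrt{119} + \left(13312 - 26\right) = i \sqrt{119} + 13286 = 13286 + i \sqrt{119}$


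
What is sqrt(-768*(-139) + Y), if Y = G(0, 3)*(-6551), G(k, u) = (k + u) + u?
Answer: 3*sqrt(7494) ≈ 259.70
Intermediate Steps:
G(k, u) = k + 2*u
Y = -39306 (Y = (0 + 2*3)*(-6551) = (0 + 6)*(-6551) = 6*(-6551) = -39306)
sqrt(-768*(-139) + Y) = sqrt(-768*(-139) - 39306) = sqrt(106752 - 39306) = sqrt(67446) = 3*sqrt(7494)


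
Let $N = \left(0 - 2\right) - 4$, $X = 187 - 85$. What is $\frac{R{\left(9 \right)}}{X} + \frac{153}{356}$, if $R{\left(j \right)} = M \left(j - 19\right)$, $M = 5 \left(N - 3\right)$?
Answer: $\frac{29301}{6052} \approx 4.8415$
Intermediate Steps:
$X = 102$
$N = -6$ ($N = -2 - 4 = -6$)
$M = -45$ ($M = 5 \left(-6 - 3\right) = 5 \left(-9\right) = -45$)
$R{\left(j \right)} = 855 - 45 j$ ($R{\left(j \right)} = - 45 \left(j - 19\right) = - 45 \left(-19 + j\right) = 855 - 45 j$)
$\frac{R{\left(9 \right)}}{X} + \frac{153}{356} = \frac{855 - 405}{102} + \frac{153}{356} = \left(855 - 405\right) \frac{1}{102} + 153 \cdot \frac{1}{356} = 450 \cdot \frac{1}{102} + \frac{153}{356} = \frac{75}{17} + \frac{153}{356} = \frac{29301}{6052}$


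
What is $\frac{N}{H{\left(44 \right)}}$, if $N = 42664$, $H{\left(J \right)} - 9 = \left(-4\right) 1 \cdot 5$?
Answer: $- \frac{42664}{11} \approx -3878.5$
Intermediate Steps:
$H{\left(J \right)} = -11$ ($H{\left(J \right)} = 9 + \left(-4\right) 1 \cdot 5 = 9 - 20 = -11$)
$\frac{N}{H{\left(44 \right)}} = \frac{42664}{-11} = 42664 \left(- \frac{1}{11}\right) = - \frac{42664}{11}$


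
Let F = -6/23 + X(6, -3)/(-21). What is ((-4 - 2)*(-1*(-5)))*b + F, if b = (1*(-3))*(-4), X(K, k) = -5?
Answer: -173891/483 ≈ -360.02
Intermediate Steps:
F = -11/483 (F = -6/23 - 5/(-21) = -6*1/23 - 5*(-1/21) = -6/23 + 5/21 = -11/483 ≈ -0.022774)
b = 12 (b = -3*(-4) = 12)
((-4 - 2)*(-1*(-5)))*b + F = ((-4 - 2)*(-1*(-5)))*12 - 11/483 = -6*5*12 - 11/483 = -30*12 - 11/483 = -360 - 11/483 = -173891/483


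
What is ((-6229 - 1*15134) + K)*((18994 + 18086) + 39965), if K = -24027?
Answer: -3497072550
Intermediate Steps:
((-6229 - 1*15134) + K)*((18994 + 18086) + 39965) = ((-6229 - 1*15134) - 24027)*((18994 + 18086) + 39965) = ((-6229 - 15134) - 24027)*(37080 + 39965) = (-21363 - 24027)*77045 = -45390*77045 = -3497072550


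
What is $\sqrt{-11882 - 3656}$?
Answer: $i \sqrt{15538} \approx 124.65 i$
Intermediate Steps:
$\sqrt{-11882 - 3656} = \sqrt{-15538} = i \sqrt{15538}$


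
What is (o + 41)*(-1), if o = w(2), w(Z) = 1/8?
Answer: -329/8 ≈ -41.125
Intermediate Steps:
w(Z) = 1/8
o = 1/8 ≈ 0.12500
(o + 41)*(-1) = (1/8 + 41)*(-1) = (329/8)*(-1) = -329/8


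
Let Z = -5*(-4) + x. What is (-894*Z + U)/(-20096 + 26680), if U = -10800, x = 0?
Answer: -3585/823 ≈ -4.3560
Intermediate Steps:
Z = 20 (Z = -5*(-4) + 0 = 20 + 0 = 20)
(-894*Z + U)/(-20096 + 26680) = (-894*20 - 10800)/(-20096 + 26680) = (-17880 - 10800)/6584 = -28680*1/6584 = -3585/823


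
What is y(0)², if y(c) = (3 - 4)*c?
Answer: 0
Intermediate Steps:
y(c) = -c
y(0)² = (-1*0)² = 0² = 0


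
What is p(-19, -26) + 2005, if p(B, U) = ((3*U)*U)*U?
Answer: -50723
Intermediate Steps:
p(B, U) = 3*U**3 (p(B, U) = (3*U**2)*U = 3*U**3)
p(-19, -26) + 2005 = 3*(-26)**3 + 2005 = 3*(-17576) + 2005 = -52728 + 2005 = -50723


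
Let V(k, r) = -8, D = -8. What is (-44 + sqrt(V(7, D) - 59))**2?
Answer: (44 - I*sqrt(67))**2 ≈ 1869.0 - 720.31*I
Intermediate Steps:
(-44 + sqrt(V(7, D) - 59))**2 = (-44 + sqrt(-8 - 59))**2 = (-44 + sqrt(-67))**2 = (-44 + I*sqrt(67))**2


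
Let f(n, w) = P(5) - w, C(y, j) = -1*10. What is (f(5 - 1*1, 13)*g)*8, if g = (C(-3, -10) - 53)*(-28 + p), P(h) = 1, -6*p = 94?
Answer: -264096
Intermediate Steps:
p = -47/3 (p = -⅙*94 = -47/3 ≈ -15.667)
C(y, j) = -10
f(n, w) = 1 - w
g = 2751 (g = (-10 - 53)*(-28 - 47/3) = -63*(-131/3) = 2751)
(f(5 - 1*1, 13)*g)*8 = ((1 - 1*13)*2751)*8 = ((1 - 13)*2751)*8 = -12*2751*8 = -33012*8 = -264096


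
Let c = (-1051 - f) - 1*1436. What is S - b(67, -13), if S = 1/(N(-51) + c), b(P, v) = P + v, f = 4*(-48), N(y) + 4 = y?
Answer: -126901/2350 ≈ -54.000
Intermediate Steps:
N(y) = -4 + y
f = -192
c = -2295 (c = (-1051 - 1*(-192)) - 1*1436 = (-1051 + 192) - 1436 = -859 - 1436 = -2295)
S = -1/2350 (S = 1/((-4 - 51) - 2295) = 1/(-55 - 2295) = 1/(-2350) = -1/2350 ≈ -0.00042553)
S - b(67, -13) = -1/2350 - (67 - 13) = -1/2350 - 1*54 = -1/2350 - 54 = -126901/2350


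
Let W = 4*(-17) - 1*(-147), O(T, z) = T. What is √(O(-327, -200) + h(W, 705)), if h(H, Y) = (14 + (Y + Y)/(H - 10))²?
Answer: √454281/23 ≈ 29.305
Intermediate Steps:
W = 79 (W = -68 + 147 = 79)
h(H, Y) = (14 + 2*Y/(-10 + H))² (h(H, Y) = (14 + (2*Y)/(-10 + H))² = (14 + 2*Y/(-10 + H))²)
√(O(-327, -200) + h(W, 705)) = √(-327 + 4*(-70 + 705 + 7*79)²/(-10 + 79)²) = √(-327 + 4*(-70 + 705 + 553)²/69²) = √(-327 + 4*(1/4761)*1188²) = √(-327 + 4*(1/4761)*1411344) = √(-327 + 627264/529) = √(454281/529) = √454281/23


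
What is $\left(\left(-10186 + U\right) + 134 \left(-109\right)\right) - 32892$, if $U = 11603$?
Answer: $-46081$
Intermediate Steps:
$\left(\left(-10186 + U\right) + 134 \left(-109\right)\right) - 32892 = \left(\left(-10186 + 11603\right) + 134 \left(-109\right)\right) - 32892 = \left(1417 - 14606\right) - 32892 = -13189 - 32892 = -46081$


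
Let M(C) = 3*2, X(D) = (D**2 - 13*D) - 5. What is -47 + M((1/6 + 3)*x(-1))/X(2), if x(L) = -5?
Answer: -425/9 ≈ -47.222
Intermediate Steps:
X(D) = -5 + D**2 - 13*D
M(C) = 6
-47 + M((1/6 + 3)*x(-1))/X(2) = -47 + 6/(-5 + 2**2 - 13*2) = -47 + 6/(-5 + 4 - 26) = -47 + 6/(-27) = -47 + 6*(-1/27) = -47 - 2/9 = -425/9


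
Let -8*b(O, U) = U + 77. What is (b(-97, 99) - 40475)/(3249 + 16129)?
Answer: -40497/19378 ≈ -2.0898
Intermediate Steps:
b(O, U) = -77/8 - U/8 (b(O, U) = -(U + 77)/8 = -(77 + U)/8 = -77/8 - U/8)
(b(-97, 99) - 40475)/(3249 + 16129) = ((-77/8 - 1/8*99) - 40475)/(3249 + 16129) = ((-77/8 - 99/8) - 40475)/19378 = (-22 - 40475)*(1/19378) = -40497*1/19378 = -40497/19378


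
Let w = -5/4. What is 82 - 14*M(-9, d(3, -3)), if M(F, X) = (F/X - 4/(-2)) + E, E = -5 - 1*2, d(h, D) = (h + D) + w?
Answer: 256/5 ≈ 51.200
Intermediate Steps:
w = -5/4 (w = -5*¼ = -5/4 ≈ -1.2500)
d(h, D) = -5/4 + D + h (d(h, D) = (h + D) - 5/4 = (D + h) - 5/4 = -5/4 + D + h)
E = -7 (E = -5 - 2 = -7)
M(F, X) = -5 + F/X (M(F, X) = (F/X - 4/(-2)) - 7 = (F/X - 4*(-½)) - 7 = (F/X + 2) - 7 = (2 + F/X) - 7 = -5 + F/X)
82 - 14*M(-9, d(3, -3)) = 82 - 14*(-5 - 9/(-5/4 - 3 + 3)) = 82 - 14*(-5 - 9/(-5/4)) = 82 - 14*(-5 - 9*(-⅘)) = 82 - 14*(-5 + 36/5) = 82 - 14*11/5 = 82 - 154/5 = 256/5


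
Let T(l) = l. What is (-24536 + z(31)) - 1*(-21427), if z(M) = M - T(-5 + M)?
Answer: -3104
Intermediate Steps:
z(M) = 5 (z(M) = M - (-5 + M) = M + (5 - M) = 5)
(-24536 + z(31)) - 1*(-21427) = (-24536 + 5) - 1*(-21427) = -24531 + 21427 = -3104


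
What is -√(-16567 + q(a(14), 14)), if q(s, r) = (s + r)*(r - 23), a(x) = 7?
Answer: -2*I*√4189 ≈ -129.45*I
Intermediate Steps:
q(s, r) = (-23 + r)*(r + s) (q(s, r) = (r + s)*(-23 + r) = (-23 + r)*(r + s))
-√(-16567 + q(a(14), 14)) = -√(-16567 + (14² - 23*14 - 23*7 + 14*7)) = -√(-16567 + (196 - 322 - 161 + 98)) = -√(-16567 - 189) = -√(-16756) = -2*I*√4189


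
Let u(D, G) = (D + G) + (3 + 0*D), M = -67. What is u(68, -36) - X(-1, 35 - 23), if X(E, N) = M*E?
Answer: -32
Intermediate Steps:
u(D, G) = 3 + D + G (u(D, G) = (D + G) + (3 + 0) = (D + G) + 3 = 3 + D + G)
X(E, N) = -67*E
u(68, -36) - X(-1, 35 - 23) = (3 + 68 - 36) - (-67)*(-1) = 35 - 1*67 = 35 - 67 = -32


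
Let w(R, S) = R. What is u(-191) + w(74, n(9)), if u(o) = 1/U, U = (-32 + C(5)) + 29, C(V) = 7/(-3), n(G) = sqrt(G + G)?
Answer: 1181/16 ≈ 73.813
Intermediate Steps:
n(G) = sqrt(2)*sqrt(G) (n(G) = sqrt(2*G) = sqrt(2)*sqrt(G))
C(V) = -7/3 (C(V) = 7*(-1/3) = -7/3)
U = -16/3 (U = (-32 - 7/3) + 29 = -103/3 + 29 = -16/3 ≈ -5.3333)
u(o) = -3/16 (u(o) = 1/(-16/3) = -3/16)
u(-191) + w(74, n(9)) = -3/16 + 74 = 1181/16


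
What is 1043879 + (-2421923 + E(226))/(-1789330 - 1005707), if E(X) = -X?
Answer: 972560950224/931679 ≈ 1.0439e+6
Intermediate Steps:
1043879 + (-2421923 + E(226))/(-1789330 - 1005707) = 1043879 + (-2421923 - 1*226)/(-1789330 - 1005707) = 1043879 + (-2421923 - 226)/(-2795037) = 1043879 - 2422149*(-1/2795037) = 1043879 + 807383/931679 = 972560950224/931679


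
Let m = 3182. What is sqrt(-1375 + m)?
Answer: sqrt(1807) ≈ 42.509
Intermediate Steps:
sqrt(-1375 + m) = sqrt(-1375 + 3182) = sqrt(1807)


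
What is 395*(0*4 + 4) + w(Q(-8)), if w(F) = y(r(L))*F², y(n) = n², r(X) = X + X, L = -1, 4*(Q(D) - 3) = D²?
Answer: 3024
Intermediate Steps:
Q(D) = 3 + D²/4
r(X) = 2*X
w(F) = 4*F² (w(F) = (2*(-1))²*F² = (-2)²*F² = 4*F²)
395*(0*4 + 4) + w(Q(-8)) = 395*(0*4 + 4) + 4*(3 + (¼)*(-8)²)² = 395*(0 + 4) + 4*(3 + (¼)*64)² = 395*4 + 4*(3 + 16)² = 1580 + 4*19² = 1580 + 4*361 = 1580 + 1444 = 3024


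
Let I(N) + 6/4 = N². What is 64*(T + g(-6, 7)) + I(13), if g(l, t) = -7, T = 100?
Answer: 12239/2 ≈ 6119.5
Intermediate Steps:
I(N) = -3/2 + N²
64*(T + g(-6, 7)) + I(13) = 64*(100 - 7) + (-3/2 + 13²) = 64*93 + (-3/2 + 169) = 5952 + 335/2 = 12239/2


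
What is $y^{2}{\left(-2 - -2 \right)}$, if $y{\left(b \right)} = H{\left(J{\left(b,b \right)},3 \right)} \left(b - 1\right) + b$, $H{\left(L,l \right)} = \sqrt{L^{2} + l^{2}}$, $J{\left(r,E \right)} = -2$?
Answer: $13$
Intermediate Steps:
$y{\left(b \right)} = b + \sqrt{13} \left(-1 + b\right)$ ($y{\left(b \right)} = \sqrt{\left(-2\right)^{2} + 3^{2}} \left(b - 1\right) + b = \sqrt{4 + 9} \left(b - 1\right) + b = \sqrt{13} \left(-1 + b\right) + b = b + \sqrt{13} \left(-1 + b\right)$)
$y^{2}{\left(-2 - -2 \right)} = \left(\left(-2 - -2\right) - \sqrt{13} + \left(-2 - -2\right) \sqrt{13}\right)^{2} = \left(\left(-2 + 2\right) - \sqrt{13} + \left(-2 + 2\right) \sqrt{13}\right)^{2} = \left(0 - \sqrt{13} + 0 \sqrt{13}\right)^{2} = \left(0 - \sqrt{13} + 0\right)^{2} = \left(- \sqrt{13}\right)^{2} = 13$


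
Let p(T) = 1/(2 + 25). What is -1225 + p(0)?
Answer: -33074/27 ≈ -1225.0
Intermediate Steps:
p(T) = 1/27
-1225 + p(0) = -1225 + 1/27 = -33074/27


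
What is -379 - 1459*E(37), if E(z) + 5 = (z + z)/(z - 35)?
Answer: -47067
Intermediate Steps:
E(z) = -5 + 2*z/(-35 + z) (E(z) = -5 + (z + z)/(z - 35) = -5 + (2*z)/(-35 + z) = -5 + 2*z/(-35 + z))
-379 - 1459*E(37) = -379 - 1459*(175 - 3*37)/(-35 + 37) = -379 - 1459*(175 - 111)/2 = -379 - 1459*64/2 = -379 - 1459*32 = -379 - 46688 = -47067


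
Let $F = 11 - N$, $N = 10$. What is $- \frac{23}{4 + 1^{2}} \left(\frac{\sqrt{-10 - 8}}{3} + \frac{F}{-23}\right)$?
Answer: $\frac{1}{5} - \frac{23 i \sqrt{2}}{5} \approx 0.2 - 6.5054 i$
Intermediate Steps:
$F = 1$ ($F = 11 - 10 = 1$)
$- \frac{23}{4 + 1^{2}} \left(\frac{\sqrt{-10 - 8}}{3} + \frac{F}{-23}\right) = - \frac{23}{4 + 1^{2}} \left(\frac{\sqrt{-10 - 8}}{3} + 1 \frac{1}{-23}\right) = - \frac{23}{4 + 1} \left(\sqrt{-18} \cdot \frac{1}{3} + 1 \left(- \frac{1}{23}\right)\right) = - \frac{23}{5} \left(3 i \sqrt{2} \cdot \frac{1}{3} - \frac{1}{23}\right) = \left(-23\right) \frac{1}{5} \left(i \sqrt{2} - \frac{1}{23}\right) = - \frac{23 \left(- \frac{1}{23} + i \sqrt{2}\right)}{5} = \frac{1}{5} - \frac{23 i \sqrt{2}}{5}$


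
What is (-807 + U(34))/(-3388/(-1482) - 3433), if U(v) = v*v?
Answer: -258609/2542159 ≈ -0.10173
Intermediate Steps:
U(v) = v**2
(-807 + U(34))/(-3388/(-1482) - 3433) = (-807 + 34**2)/(-3388/(-1482) - 3433) = (-807 + 1156)/(-3388*(-1/1482) - 3433) = 349/(1694/741 - 3433) = 349/(-2542159/741) = 349*(-741/2542159) = -258609/2542159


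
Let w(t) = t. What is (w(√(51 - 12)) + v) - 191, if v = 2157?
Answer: 1966 + √39 ≈ 1972.2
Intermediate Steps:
(w(√(51 - 12)) + v) - 191 = (√(51 - 12) + 2157) - 191 = (√39 + 2157) - 191 = (2157 + √39) - 191 = 1966 + √39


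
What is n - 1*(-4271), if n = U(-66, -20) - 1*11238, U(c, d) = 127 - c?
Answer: -6774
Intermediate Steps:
n = -11045 (n = (127 - 1*(-66)) - 1*11238 = (127 + 66) - 11238 = 193 - 11238 = -11045)
n - 1*(-4271) = -11045 - 1*(-4271) = -11045 + 4271 = -6774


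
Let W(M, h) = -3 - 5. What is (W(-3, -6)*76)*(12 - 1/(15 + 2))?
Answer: -123424/17 ≈ -7260.2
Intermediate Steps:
W(M, h) = -8
(W(-3, -6)*76)*(12 - 1/(15 + 2)) = (-8*76)*(12 - 1/(15 + 2)) = -608*(12 - 1/17) = -608*203/17 = -123424/17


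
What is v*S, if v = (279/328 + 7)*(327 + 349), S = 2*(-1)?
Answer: -435175/41 ≈ -10614.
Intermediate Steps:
S = -2
v = 435175/82 (v = (279*(1/328) + 7)*676 = (279/328 + 7)*676 = (2575/328)*676 = 435175/82 ≈ 5307.0)
v*S = (435175/82)*(-2) = -435175/41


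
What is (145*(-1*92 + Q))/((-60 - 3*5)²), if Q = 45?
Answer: -1363/1125 ≈ -1.2116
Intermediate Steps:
(145*(-1*92 + Q))/((-60 - 3*5)²) = (145*(-1*92 + 45))/((-60 - 3*5)²) = (145*(-92 + 45))/((-60 - 15)²) = (145*(-47))/((-75)²) = -6815/5625 = -6815*1/5625 = -1363/1125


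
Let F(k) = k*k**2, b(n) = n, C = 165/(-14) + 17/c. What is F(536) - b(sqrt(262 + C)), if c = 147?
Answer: 153990656 - sqrt(441582)/42 ≈ 1.5399e+8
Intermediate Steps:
C = -3431/294 (C = 165/(-14) + 17/147 = 165*(-1/14) + 17*(1/147) = -165/14 + 17/147 = -3431/294 ≈ -11.670)
F(k) = k**3
F(536) - b(sqrt(262 + C)) = 536**3 - sqrt(262 - 3431/294) = 153990656 - sqrt(73597/294) = 153990656 - sqrt(441582)/42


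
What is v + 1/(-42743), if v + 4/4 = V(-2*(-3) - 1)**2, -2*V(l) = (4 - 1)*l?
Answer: 9446199/170972 ≈ 55.250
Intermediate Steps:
V(l) = -3*l/2 (V(l) = -(4 - 1)*l/2 = -3*l/2)
v = 221/4 (v = -1 + (-3*(-2*(-3) - 1)/2)**2 = -1 + (-3*(6 - 1)/2)**2 = -1 + (-3/2*5)**2 = -1 + (-15/2)**2 = -1 + 225/4 = 221/4 ≈ 55.250)
v + 1/(-42743) = 221/4 + 1/(-42743) = 221/4 - 1/42743 = 9446199/170972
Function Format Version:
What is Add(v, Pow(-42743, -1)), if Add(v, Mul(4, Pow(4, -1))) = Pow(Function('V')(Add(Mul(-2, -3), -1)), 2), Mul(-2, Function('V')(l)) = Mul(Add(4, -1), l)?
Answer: Rational(9446199, 170972) ≈ 55.250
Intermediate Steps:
Function('V')(l) = Mul(Rational(-3, 2), l) (Function('V')(l) = Mul(Rational(-1, 2), Mul(Add(4, -1), l)) = Mul(Rational(-1, 2), Mul(3, l)) = Mul(Rational(-3, 2), l))
v = Rational(221, 4) (v = Add(-1, Pow(Mul(Rational(-3, 2), Add(Mul(-2, -3), -1)), 2)) = Add(-1, Pow(Mul(Rational(-3, 2), Add(6, -1)), 2)) = Add(-1, Pow(Mul(Rational(-3, 2), 5), 2)) = Add(-1, Pow(Rational(-15, 2), 2)) = Add(-1, Rational(225, 4)) = Rational(221, 4) ≈ 55.250)
Add(v, Pow(-42743, -1)) = Add(Rational(221, 4), Pow(-42743, -1)) = Add(Rational(221, 4), Rational(-1, 42743)) = Rational(9446199, 170972)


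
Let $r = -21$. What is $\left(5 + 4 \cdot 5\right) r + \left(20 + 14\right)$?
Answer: $-491$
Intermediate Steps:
$\left(5 + 4 \cdot 5\right) r + \left(20 + 14\right) = \left(5 + 4 \cdot 5\right) \left(-21\right) + \left(20 + 14\right) = \left(5 + 20\right) \left(-21\right) + 34 = 25 \left(-21\right) + 34 = -525 + 34 = -491$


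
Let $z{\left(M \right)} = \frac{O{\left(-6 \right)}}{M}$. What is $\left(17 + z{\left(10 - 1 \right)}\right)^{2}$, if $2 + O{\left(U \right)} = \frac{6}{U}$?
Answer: $\frac{2500}{9} \approx 277.78$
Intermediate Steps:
$O{\left(U \right)} = -2 + \frac{6}{U}$
$z{\left(M \right)} = - \frac{3}{M}$ ($z{\left(M \right)} = \frac{-2 + \frac{6}{-6}}{M} = \frac{-2 + 6 \left(- \frac{1}{6}\right)}{M} = \frac{-2 - 1}{M} = - \frac{3}{M}$)
$\left(17 + z{\left(10 - 1 \right)}\right)^{2} = \left(17 - \frac{3}{10 - 1}\right)^{2} = \left(17 - \frac{3}{9}\right)^{2} = \left(17 - \frac{1}{3}\right)^{2} = \left(\frac{50}{3}\right)^{2} = \frac{2500}{9}$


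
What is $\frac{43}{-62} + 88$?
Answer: $\frac{5413}{62} \approx 87.306$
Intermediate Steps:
$\frac{43}{-62} + 88 = 43 \left(- \frac{1}{62}\right) + 88 = - \frac{43}{62} + 88 = \frac{5413}{62}$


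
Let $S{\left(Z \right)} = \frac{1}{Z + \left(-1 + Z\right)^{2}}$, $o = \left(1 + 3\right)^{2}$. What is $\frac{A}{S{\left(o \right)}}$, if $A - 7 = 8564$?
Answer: $2065611$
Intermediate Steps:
$A = 8571$ ($A = 7 + 8564 = 8571$)
$o = 16$ ($o = 4^{2} = 16$)
$\frac{A}{S{\left(o \right)}} = \frac{8571}{\frac{1}{16 + \left(-1 + 16\right)^{2}}} = \frac{8571}{\frac{1}{16 + 15^{2}}} = \frac{8571}{\frac{1}{16 + 225}} = \frac{8571}{\frac{1}{241}} = 8571 \frac{1}{\frac{1}{241}} = 8571 \cdot 241 = 2065611$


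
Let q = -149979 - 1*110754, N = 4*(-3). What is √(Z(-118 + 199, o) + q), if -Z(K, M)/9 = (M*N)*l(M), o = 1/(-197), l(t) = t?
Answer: I*√10118786889/197 ≈ 510.62*I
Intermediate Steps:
o = -1/197 ≈ -0.0050761
N = -12
Z(K, M) = 108*M² (Z(K, M) = -9*M*(-12)*M = -9*(-12*M)*M = -(-108)*M² = 108*M²)
q = -260733 (q = -149979 - 110754 = -260733)
√(Z(-118 + 199, o) + q) = √(108*(-1/197)² - 260733) = √(108*(1/38809) - 260733) = √(108/38809 - 260733) = √(-10118786889/38809) = I*√10118786889/197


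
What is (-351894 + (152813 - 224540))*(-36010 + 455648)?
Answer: -177767469198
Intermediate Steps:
(-351894 + (152813 - 224540))*(-36010 + 455648) = (-351894 - 71727)*419638 = -423621*419638 = -177767469198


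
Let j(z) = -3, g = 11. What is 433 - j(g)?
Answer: 436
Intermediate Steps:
433 - j(g) = 433 - 1*(-3) = 433 + 3 = 436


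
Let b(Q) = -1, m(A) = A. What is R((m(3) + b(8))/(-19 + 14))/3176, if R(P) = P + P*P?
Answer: -3/39700 ≈ -7.5567e-5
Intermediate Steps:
R(P) = P + P²
R((m(3) + b(8))/(-19 + 14))/3176 = (((3 - 1)/(-19 + 14))*(1 + (3 - 1)/(-19 + 14)))/3176 = ((2/(-5))*(1 + 2/(-5)))*(1/3176) = ((2*(-⅕))*(1 + 2*(-⅕)))*(1/3176) = -2*(1 - ⅖)/5*(1/3176) = -⅖*⅗*(1/3176) = -6/25*1/3176 = -3/39700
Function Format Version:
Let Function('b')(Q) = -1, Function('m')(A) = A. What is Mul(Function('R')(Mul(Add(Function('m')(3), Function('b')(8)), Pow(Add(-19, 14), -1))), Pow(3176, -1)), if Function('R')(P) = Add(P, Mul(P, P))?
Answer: Rational(-3, 39700) ≈ -7.5567e-5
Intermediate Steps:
Function('R')(P) = Add(P, Pow(P, 2))
Mul(Function('R')(Mul(Add(Function('m')(3), Function('b')(8)), Pow(Add(-19, 14), -1))), Pow(3176, -1)) = Mul(Mul(Mul(Add(3, -1), Pow(Add(-19, 14), -1)), Add(1, Mul(Add(3, -1), Pow(Add(-19, 14), -1)))), Pow(3176, -1)) = Mul(Mul(Mul(2, Pow(-5, -1)), Add(1, Mul(2, Pow(-5, -1)))), Rational(1, 3176)) = Mul(Mul(Mul(2, Rational(-1, 5)), Add(1, Mul(2, Rational(-1, 5)))), Rational(1, 3176)) = Mul(Mul(Rational(-2, 5), Add(1, Rational(-2, 5))), Rational(1, 3176)) = Mul(Mul(Rational(-2, 5), Rational(3, 5)), Rational(1, 3176)) = Mul(Rational(-6, 25), Rational(1, 3176)) = Rational(-3, 39700)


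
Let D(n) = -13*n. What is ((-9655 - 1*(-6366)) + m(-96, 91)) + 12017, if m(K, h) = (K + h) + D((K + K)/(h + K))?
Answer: 41119/5 ≈ 8223.8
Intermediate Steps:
m(K, h) = K + h - 26*K/(K + h) (m(K, h) = (K + h) - 13*(K + K)/(h + K) = (K + h) - 13*2*K/(K + h) = (K + h) - 26*K/(K + h) = K + h - 26*K/(K + h))
((-9655 - 1*(-6366)) + m(-96, 91)) + 12017 = ((-9655 - 1*(-6366)) + (-96 + 91 - 26*(-96)/(-96 + 91))) + 12017 = ((-9655 + 6366) + (-96 + 91 - 26*(-96)/(-5))) + 12017 = (-3289 + (-96 + 91 - 26*(-96)*(-1/5))) + 12017 = (-3289 + (-96 + 91 - 2496/5)) + 12017 = (-3289 - 2521/5) + 12017 = -18966/5 + 12017 = 41119/5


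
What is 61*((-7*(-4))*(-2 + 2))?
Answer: 0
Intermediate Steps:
61*((-7*(-4))*(-2 + 2)) = 61*(28*0) = 61*0 = 0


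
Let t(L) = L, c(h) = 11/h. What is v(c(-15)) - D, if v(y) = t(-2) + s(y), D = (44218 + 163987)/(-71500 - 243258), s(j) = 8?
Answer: 2096753/314758 ≈ 6.6615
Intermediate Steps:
D = -208205/314758 (D = 208205/(-314758) = 208205*(-1/314758) = -208205/314758 ≈ -0.66148)
v(y) = 6 (v(y) = -2 + 8 = 6)
v(c(-15)) - D = 6 - 1*(-208205/314758) = 6 + 208205/314758 = 2096753/314758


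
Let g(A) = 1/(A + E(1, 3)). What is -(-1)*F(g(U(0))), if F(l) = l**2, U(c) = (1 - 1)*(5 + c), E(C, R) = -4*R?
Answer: 1/144 ≈ 0.0069444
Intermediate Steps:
U(c) = 0 (U(c) = 0*(5 + c) = 0)
g(A) = 1/(-12 + A) (g(A) = 1/(A - 4*3) = 1/(A - 12) = 1/(-12 + A))
-(-1)*F(g(U(0))) = -(-1)*(1/(-12 + 0))**2 = -(-1)*(1/(-12))**2 = -(-1)*(-1/12)**2 = -(-1)/144 = -1*(-1/144) = 1/144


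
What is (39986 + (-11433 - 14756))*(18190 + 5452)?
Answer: 326188674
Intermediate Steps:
(39986 + (-11433 - 14756))*(18190 + 5452) = (39986 - 26189)*23642 = 13797*23642 = 326188674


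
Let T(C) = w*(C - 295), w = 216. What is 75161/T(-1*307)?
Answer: -75161/130032 ≈ -0.57802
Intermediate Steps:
T(C) = -63720 + 216*C (T(C) = 216*(C - 295) = 216*(-295 + C) = -63720 + 216*C)
75161/T(-1*307) = 75161/(-63720 + 216*(-1*307)) = 75161/(-63720 + 216*(-307)) = 75161/(-63720 - 66312) = 75161/(-130032) = 75161*(-1/130032) = -75161/130032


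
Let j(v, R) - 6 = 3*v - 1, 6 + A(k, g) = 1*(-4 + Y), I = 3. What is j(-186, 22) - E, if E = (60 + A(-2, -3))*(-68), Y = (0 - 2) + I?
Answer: 2915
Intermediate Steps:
Y = 1 (Y = (0 - 2) + 3 = -2 + 3 = 1)
A(k, g) = -9 (A(k, g) = -6 + 1*(-4 + 1) = -6 + 1*(-3) = -6 - 3 = -9)
j(v, R) = 5 + 3*v (j(v, R) = 6 + (3*v - 1) = 6 + (-1 + 3*v) = 5 + 3*v)
E = -3468 (E = (60 - 9)*(-68) = 51*(-68) = -3468)
j(-186, 22) - E = (5 + 3*(-186)) - 1*(-3468) = (5 - 558) + 3468 = -553 + 3468 = 2915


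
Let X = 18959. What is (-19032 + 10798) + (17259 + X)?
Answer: 27984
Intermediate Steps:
(-19032 + 10798) + (17259 + X) = (-19032 + 10798) + (17259 + 18959) = -8234 + 36218 = 27984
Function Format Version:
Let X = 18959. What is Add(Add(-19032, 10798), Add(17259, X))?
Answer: 27984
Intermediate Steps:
Add(Add(-19032, 10798), Add(17259, X)) = Add(Add(-19032, 10798), Add(17259, 18959)) = Add(-8234, 36218) = 27984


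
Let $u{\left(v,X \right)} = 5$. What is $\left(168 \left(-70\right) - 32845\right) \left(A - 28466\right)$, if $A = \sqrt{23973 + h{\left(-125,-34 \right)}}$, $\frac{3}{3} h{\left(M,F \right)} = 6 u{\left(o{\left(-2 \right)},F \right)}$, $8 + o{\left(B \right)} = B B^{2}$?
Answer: $1269725930 - 133815 \sqrt{2667} \approx 1.2628 \cdot 10^{9}$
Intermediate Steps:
$o{\left(B \right)} = -8 + B^{3}$ ($o{\left(B \right)} = -8 + B B^{2} = -8 + B^{3}$)
$h{\left(M,F \right)} = 30$ ($h{\left(M,F \right)} = 6 \cdot 5 = 30$)
$A = 3 \sqrt{2667}$ ($A = \sqrt{23973 + 30} = \sqrt{24003} = 3 \sqrt{2667} \approx 154.93$)
$\left(168 \left(-70\right) - 32845\right) \left(A - 28466\right) = \left(168 \left(-70\right) - 32845\right) \left(3 \sqrt{2667} - 28466\right) = \left(-11760 - 32845\right) \left(-28466 + 3 \sqrt{2667}\right) = - 44605 \left(-28466 + 3 \sqrt{2667}\right) = 1269725930 - 133815 \sqrt{2667}$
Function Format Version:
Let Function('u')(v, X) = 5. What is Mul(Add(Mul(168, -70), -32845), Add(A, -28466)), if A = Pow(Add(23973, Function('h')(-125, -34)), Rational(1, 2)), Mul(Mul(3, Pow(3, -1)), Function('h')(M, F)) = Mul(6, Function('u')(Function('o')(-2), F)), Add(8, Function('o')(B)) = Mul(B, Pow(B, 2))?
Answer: Add(1269725930, Mul(-133815, Pow(2667, Rational(1, 2)))) ≈ 1.2628e+9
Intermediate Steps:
Function('o')(B) = Add(-8, Pow(B, 3)) (Function('o')(B) = Add(-8, Mul(B, Pow(B, 2))) = Add(-8, Pow(B, 3)))
Function('h')(M, F) = 30 (Function('h')(M, F) = Mul(6, 5) = 30)
A = Mul(3, Pow(2667, Rational(1, 2))) (A = Pow(Add(23973, 30), Rational(1, 2)) = Pow(24003, Rational(1, 2)) = Mul(3, Pow(2667, Rational(1, 2))) ≈ 154.93)
Mul(Add(Mul(168, -70), -32845), Add(A, -28466)) = Mul(Add(Mul(168, -70), -32845), Add(Mul(3, Pow(2667, Rational(1, 2))), -28466)) = Mul(Add(-11760, -32845), Add(-28466, Mul(3, Pow(2667, Rational(1, 2))))) = Mul(-44605, Add(-28466, Mul(3, Pow(2667, Rational(1, 2))))) = Add(1269725930, Mul(-133815, Pow(2667, Rational(1, 2))))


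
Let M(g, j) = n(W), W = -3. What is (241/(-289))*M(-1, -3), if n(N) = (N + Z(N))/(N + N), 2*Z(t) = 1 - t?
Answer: -241/1734 ≈ -0.13898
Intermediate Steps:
Z(t) = ½ - t/2 (Z(t) = (1 - t)/2 = ½ - t/2)
n(N) = (½ + N/2)/(2*N) (n(N) = (N + (½ - N/2))/(N + N) = (½ + N/2)/((2*N)) = (½ + N/2)*(1/(2*N)) = (½ + N/2)/(2*N))
M(g, j) = ⅙ (M(g, j) = (¼)*(1 - 3)/(-3) = (¼)*(-⅓)*(-2) = ⅙)
(241/(-289))*M(-1, -3) = (241/(-289))*(⅙) = (241*(-1/289))*(⅙) = -241/289*⅙ = -241/1734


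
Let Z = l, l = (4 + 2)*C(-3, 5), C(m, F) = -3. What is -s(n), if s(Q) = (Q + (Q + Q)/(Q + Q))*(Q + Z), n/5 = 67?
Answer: -106512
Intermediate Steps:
l = -18 (l = (4 + 2)*(-3) = 6*(-3) = -18)
n = 335 (n = 5*67 = 335)
Z = -18
s(Q) = (1 + Q)*(-18 + Q) (s(Q) = (Q + (Q + Q)/(Q + Q))*(Q - 18) = (Q + (2*Q)/((2*Q)))*(-18 + Q) = (Q + (2*Q)*(1/(2*Q)))*(-18 + Q) = (Q + 1)*(-18 + Q) = (1 + Q)*(-18 + Q))
-s(n) = -(-18 + 335² - 17*335) = -(-18 + 112225 - 5695) = -1*106512 = -106512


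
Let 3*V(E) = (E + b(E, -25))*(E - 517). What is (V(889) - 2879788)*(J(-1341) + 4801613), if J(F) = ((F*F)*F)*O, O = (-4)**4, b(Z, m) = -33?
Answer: 1712275486207129572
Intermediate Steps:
O = 256
V(E) = (-517 + E)*(-33 + E)/3 (V(E) = ((E - 33)*(E - 517))/3 = ((-33 + E)*(-517 + E))/3 = ((-517 + E)*(-33 + E))/3 = (-517 + E)*(-33 + E)/3)
J(F) = 256*F**3 (J(F) = ((F*F)*F)*256 = (F**2*F)*256 = F**3*256 = 256*F**3)
(V(889) - 2879788)*(J(-1341) + 4801613) = ((5687 - 550/3*889 + (1/3)*889**2) - 2879788)*(256*(-1341)**3 + 4801613) = ((5687 - 488950/3 + (1/3)*790321) - 2879788)*(256*(-2411494821) + 4801613) = ((5687 - 488950/3 + 790321/3) - 2879788)*(-617342674176 + 4801613) = (106144 - 2879788)*(-617337872563) = -2773644*(-617337872563) = 1712275486207129572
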